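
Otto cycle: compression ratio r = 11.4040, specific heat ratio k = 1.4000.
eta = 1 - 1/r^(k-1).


r^(k-1) = 2.6474
eta = 1 - 1/2.6474 = 0.6223 = 62.2274%

62.2274%


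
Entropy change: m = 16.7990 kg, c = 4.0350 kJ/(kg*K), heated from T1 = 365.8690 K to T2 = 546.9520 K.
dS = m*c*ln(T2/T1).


T2/T1 = 1.4949
ln(T2/T1) = 0.4021
dS = 16.7990 * 4.0350 * 0.4021 = 27.2550 kJ/K

27.2550 kJ/K


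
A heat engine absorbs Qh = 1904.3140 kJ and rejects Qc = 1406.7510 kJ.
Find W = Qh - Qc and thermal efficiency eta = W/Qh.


W = 1904.3140 - 1406.7510 = 497.5630 kJ
eta = 497.5630 / 1904.3140 = 0.2613 = 26.1282%

W = 497.5630 kJ, eta = 26.1282%


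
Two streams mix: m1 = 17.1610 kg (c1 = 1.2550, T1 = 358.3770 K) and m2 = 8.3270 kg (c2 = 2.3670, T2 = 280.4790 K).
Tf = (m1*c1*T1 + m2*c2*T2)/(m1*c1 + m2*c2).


num = 13246.6288
den = 41.2471
Tf = 321.1533 K

321.1533 K


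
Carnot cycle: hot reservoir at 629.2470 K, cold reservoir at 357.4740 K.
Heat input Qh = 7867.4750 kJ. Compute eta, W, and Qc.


eta = 1 - 357.4740/629.2470 = 0.4319
W = 0.4319 * 7867.4750 = 3397.9777 kJ
Qc = 7867.4750 - 3397.9777 = 4469.4973 kJ

eta = 43.1902%, W = 3397.9777 kJ, Qc = 4469.4973 kJ


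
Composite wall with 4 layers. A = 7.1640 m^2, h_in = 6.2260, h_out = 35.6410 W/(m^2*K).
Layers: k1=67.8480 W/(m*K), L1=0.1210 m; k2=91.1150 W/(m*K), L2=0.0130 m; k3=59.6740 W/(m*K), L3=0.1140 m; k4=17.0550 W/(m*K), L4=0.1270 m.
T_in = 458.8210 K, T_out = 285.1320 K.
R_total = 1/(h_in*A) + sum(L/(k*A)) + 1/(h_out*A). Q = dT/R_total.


R_conv_in = 1/(6.2260*7.1640) = 0.0224
R_1 = 0.1210/(67.8480*7.1640) = 0.0002
R_2 = 0.0130/(91.1150*7.1640) = 1.9916e-05
R_3 = 0.1140/(59.6740*7.1640) = 0.0003
R_4 = 0.1270/(17.0550*7.1640) = 0.0010
R_conv_out = 1/(35.6410*7.1640) = 0.0039
R_total = 0.0279 K/W
Q = 173.6890 / 0.0279 = 6222.8688 W

R_total = 0.0279 K/W, Q = 6222.8688 W


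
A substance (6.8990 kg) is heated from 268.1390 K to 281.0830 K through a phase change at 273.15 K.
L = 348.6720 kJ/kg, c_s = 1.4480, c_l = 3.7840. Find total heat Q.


Q1 (sensible, solid) = 6.8990 * 1.4480 * 5.0110 = 50.0586 kJ
Q2 (latent) = 6.8990 * 348.6720 = 2405.4881 kJ
Q3 (sensible, liquid) = 6.8990 * 3.7840 * 7.9330 = 207.0974 kJ
Q_total = 2662.6442 kJ

2662.6442 kJ


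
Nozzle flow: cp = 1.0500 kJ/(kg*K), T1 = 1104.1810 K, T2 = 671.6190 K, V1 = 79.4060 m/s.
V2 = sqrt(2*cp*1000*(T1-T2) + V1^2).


dT = 432.5620 K
2*cp*1000*dT = 908380.2000
V1^2 = 6305.3128
V2 = sqrt(914685.5128) = 956.3919 m/s

956.3919 m/s


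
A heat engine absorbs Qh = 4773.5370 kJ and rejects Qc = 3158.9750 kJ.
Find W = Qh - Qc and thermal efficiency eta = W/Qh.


W = 4773.5370 - 3158.9750 = 1614.5620 kJ
eta = 1614.5620 / 4773.5370 = 0.3382 = 33.8232%

W = 1614.5620 kJ, eta = 33.8232%


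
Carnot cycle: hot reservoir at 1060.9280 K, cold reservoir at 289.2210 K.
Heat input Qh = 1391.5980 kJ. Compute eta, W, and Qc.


eta = 1 - 289.2210/1060.9280 = 0.7274
W = 0.7274 * 1391.5980 = 1012.2326 kJ
Qc = 1391.5980 - 1012.2326 = 379.3654 kJ

eta = 72.7389%, W = 1012.2326 kJ, Qc = 379.3654 kJ


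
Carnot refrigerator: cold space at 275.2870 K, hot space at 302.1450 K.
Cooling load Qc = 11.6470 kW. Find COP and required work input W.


COP = 275.2870 / 26.8580 = 10.2497
W = 11.6470 / 10.2497 = 1.1363 kW

COP = 10.2497, W = 1.1363 kW


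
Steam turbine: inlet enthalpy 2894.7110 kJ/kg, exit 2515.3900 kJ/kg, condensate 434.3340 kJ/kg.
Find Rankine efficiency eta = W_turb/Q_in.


W = 379.3210 kJ/kg
Q_in = 2460.3770 kJ/kg
eta = 0.1542 = 15.4172%

eta = 15.4172%


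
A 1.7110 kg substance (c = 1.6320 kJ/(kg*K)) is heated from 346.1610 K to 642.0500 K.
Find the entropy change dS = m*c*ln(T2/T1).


T2/T1 = 1.8548
ln(T2/T1) = 0.6178
dS = 1.7110 * 1.6320 * 0.6178 = 1.7250 kJ/K

1.7250 kJ/K


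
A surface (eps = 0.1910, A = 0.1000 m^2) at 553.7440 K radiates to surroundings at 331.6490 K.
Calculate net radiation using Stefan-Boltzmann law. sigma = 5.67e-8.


T^4 = 9.4023e+10
Tsurr^4 = 1.2098e+10
Q = 0.1910 * 5.67e-8 * 0.1000 * 8.1925e+10 = 88.7228 W

88.7228 W


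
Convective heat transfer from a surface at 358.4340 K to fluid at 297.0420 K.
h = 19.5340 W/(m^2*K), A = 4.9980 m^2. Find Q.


dT = 61.3920 K
Q = 19.5340 * 4.9980 * 61.3920 = 5993.7582 W

5993.7582 W


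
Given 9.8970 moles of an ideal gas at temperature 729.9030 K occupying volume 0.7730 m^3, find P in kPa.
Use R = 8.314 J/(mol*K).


P = nRT/V = 9.8970 * 8.314 * 729.9030 / 0.7730
= 60059.0888 / 0.7730 = 77696.1046 Pa = 77.6961 kPa

77.6961 kPa


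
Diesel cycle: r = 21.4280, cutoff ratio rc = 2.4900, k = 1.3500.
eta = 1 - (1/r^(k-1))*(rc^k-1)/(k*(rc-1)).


r^(k-1) = 2.9231
rc^k = 3.4266
eta = 0.5873 = 58.7292%

58.7292%


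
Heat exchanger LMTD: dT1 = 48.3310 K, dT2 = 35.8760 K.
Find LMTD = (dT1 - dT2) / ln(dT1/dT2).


dT1/dT2 = 1.3472
ln(dT1/dT2) = 0.2980
LMTD = 12.4550 / 0.2980 = 41.7947 K

41.7947 K


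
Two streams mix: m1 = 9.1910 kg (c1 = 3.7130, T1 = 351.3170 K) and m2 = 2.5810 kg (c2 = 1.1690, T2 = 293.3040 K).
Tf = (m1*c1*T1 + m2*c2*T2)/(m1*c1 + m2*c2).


num = 12874.0618
den = 37.1434
Tf = 346.6046 K

346.6046 K


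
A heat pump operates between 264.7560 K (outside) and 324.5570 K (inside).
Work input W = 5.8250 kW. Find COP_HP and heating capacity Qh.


COP = 324.5570 / 59.8010 = 5.4273
Qh = 5.4273 * 5.8250 = 31.6139 kW

COP = 5.4273, Qh = 31.6139 kW


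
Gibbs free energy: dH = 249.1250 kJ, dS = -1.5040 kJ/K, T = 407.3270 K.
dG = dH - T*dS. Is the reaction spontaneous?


T*dS = 407.3270 * -1.5040 = -612.6198 kJ
dG = 249.1250 + 612.6198 = 861.7448 kJ (non-spontaneous)

dG = 861.7448 kJ, non-spontaneous


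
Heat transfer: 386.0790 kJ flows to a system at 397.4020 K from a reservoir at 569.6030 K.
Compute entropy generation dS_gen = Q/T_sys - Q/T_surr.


dS_sys = 386.0790/397.4020 = 0.9715 kJ/K
dS_surr = -386.0790/569.6030 = -0.6778 kJ/K
dS_gen = 0.9715 - 0.6778 = 0.2937 kJ/K (irreversible)

dS_gen = 0.2937 kJ/K, irreversible


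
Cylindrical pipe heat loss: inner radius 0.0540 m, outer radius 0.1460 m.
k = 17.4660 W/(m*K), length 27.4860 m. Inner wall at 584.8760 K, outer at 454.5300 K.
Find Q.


dT = 130.3460 K
ln(ro/ri) = 0.9946
Q = 2*pi*17.4660*27.4860*130.3460 / 0.9946 = 395297.6771 W

395297.6771 W


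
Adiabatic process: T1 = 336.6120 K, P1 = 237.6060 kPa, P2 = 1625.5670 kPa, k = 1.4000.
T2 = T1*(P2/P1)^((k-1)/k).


(k-1)/k = 0.2857
(P2/P1)^exp = 1.7323
T2 = 336.6120 * 1.7323 = 583.1002 K

583.1002 K


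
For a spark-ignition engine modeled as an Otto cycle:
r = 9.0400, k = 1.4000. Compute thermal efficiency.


r^(k-1) = 2.4125
eta = 1 - 1/2.4125 = 0.5855 = 58.5492%

58.5492%


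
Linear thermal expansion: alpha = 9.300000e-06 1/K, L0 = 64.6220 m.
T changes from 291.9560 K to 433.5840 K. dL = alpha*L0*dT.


dT = 141.6280 K
dL = 9.300000e-06 * 64.6220 * 141.6280 = 0.085116 m
L_final = 64.707116 m

dL = 0.085116 m


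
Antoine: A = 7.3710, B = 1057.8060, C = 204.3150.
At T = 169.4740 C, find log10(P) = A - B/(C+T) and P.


C+T = 373.7890
B/(C+T) = 2.8300
log10(P) = 7.3710 - 2.8300 = 4.5410
P = 10^4.5410 = 34757.2280 mmHg

34757.2280 mmHg


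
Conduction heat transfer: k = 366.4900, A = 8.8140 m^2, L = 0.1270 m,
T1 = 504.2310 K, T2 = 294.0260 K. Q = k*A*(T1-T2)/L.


dT = 210.2050 K
Q = 366.4900 * 8.8140 * 210.2050 / 0.1270 = 5346560.6330 W

5346560.6330 W


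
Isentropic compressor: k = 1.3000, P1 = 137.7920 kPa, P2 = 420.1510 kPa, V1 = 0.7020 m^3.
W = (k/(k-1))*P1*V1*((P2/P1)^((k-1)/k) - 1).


(k-1)/k = 0.2308
(P2/P1)^exp = 1.2934
W = 4.3333 * 137.7920 * 0.7020 * (1.2934 - 1) = 122.9841 kJ

122.9841 kJ


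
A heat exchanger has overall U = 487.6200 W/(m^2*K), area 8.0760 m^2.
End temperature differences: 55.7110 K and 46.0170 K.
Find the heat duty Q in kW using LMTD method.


LMTD = 50.7097 K
Q = 487.6200 * 8.0760 * 50.7097 = 199695.6230 W = 199.6956 kW

199.6956 kW


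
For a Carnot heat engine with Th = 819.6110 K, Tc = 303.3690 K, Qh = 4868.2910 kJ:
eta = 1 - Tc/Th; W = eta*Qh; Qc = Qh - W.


eta = 1 - 303.3690/819.6110 = 0.6299
W = 0.6299 * 4868.2910 = 3066.3526 kJ
Qc = 4868.2910 - 3066.3526 = 1801.9384 kJ

eta = 62.9862%, W = 3066.3526 kJ, Qc = 1801.9384 kJ


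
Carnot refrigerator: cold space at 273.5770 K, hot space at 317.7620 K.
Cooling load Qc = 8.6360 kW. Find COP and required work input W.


COP = 273.5770 / 44.1850 = 6.1916
W = 8.6360 / 6.1916 = 1.3948 kW

COP = 6.1916, W = 1.3948 kW


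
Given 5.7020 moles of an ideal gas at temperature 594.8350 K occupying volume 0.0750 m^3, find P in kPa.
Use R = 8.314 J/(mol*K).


P = nRT/V = 5.7020 * 8.314 * 594.8350 / 0.0750
= 28199.0026 / 0.0750 = 375986.7013 Pa = 375.9867 kPa

375.9867 kPa


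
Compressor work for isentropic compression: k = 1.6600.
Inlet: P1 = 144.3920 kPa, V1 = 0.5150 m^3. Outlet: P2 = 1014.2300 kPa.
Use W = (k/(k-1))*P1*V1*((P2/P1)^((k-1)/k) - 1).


(k-1)/k = 0.3976
(P2/P1)^exp = 2.1707
W = 2.5152 * 144.3920 * 0.5150 * (2.1707 - 1) = 218.9554 kJ

218.9554 kJ


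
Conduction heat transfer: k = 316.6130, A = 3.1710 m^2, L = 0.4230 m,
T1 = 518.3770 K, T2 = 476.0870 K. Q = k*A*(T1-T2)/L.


dT = 42.2900 K
Q = 316.6130 * 3.1710 * 42.2900 / 0.4230 = 100374.2476 W

100374.2476 W


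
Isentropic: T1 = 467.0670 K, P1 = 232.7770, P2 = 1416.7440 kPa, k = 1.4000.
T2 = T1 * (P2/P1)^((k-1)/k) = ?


(k-1)/k = 0.2857
(P2/P1)^exp = 1.6753
T2 = 467.0670 * 1.6753 = 782.4914 K

782.4914 K


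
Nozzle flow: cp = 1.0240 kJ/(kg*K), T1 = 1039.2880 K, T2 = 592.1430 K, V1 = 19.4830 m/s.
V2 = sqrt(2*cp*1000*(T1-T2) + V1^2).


dT = 447.1450 K
2*cp*1000*dT = 915752.9600
V1^2 = 379.5873
V2 = sqrt(916132.5473) = 957.1481 m/s

957.1481 m/s


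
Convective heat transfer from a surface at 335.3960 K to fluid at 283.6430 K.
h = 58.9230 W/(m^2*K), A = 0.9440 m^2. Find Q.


dT = 51.7530 K
Q = 58.9230 * 0.9440 * 51.7530 = 2878.6733 W

2878.6733 W


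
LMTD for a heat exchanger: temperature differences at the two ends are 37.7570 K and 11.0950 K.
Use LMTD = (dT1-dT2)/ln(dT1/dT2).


dT1/dT2 = 3.4031
ln(dT1/dT2) = 1.2247
LMTD = 26.6620 / 1.2247 = 21.7707 K

21.7707 K


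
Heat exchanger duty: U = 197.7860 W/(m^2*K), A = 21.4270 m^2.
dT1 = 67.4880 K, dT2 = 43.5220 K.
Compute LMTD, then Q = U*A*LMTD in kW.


LMTD = 54.6317 K
Q = 197.7860 * 21.4270 * 54.6317 = 231526.8818 W = 231.5269 kW

231.5269 kW


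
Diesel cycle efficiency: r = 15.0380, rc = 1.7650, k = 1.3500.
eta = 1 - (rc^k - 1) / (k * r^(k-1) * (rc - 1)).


r^(k-1) = 2.5824
rc^k = 2.1533
eta = 0.5676 = 56.7554%

56.7554%


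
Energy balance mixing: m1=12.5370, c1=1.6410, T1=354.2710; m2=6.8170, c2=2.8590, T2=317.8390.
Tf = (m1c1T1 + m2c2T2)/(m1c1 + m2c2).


num = 13483.1137
den = 40.0630
Tf = 336.5476 K

336.5476 K


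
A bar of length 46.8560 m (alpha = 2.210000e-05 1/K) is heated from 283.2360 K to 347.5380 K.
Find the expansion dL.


dT = 64.3020 K
dL = 2.210000e-05 * 46.8560 * 64.3020 = 0.066586 m
L_final = 46.922586 m

dL = 0.066586 m


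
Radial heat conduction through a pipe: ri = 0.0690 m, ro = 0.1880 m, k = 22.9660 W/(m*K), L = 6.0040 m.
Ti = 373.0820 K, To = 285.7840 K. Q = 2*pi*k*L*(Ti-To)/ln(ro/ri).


dT = 87.2980 K
ln(ro/ri) = 1.0023
Q = 2*pi*22.9660*6.0040*87.2980 / 1.0023 = 75456.5792 W

75456.5792 W


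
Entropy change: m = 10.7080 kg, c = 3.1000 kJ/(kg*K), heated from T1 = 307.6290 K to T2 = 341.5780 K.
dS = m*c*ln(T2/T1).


T2/T1 = 1.1104
ln(T2/T1) = 0.1047
dS = 10.7080 * 3.1000 * 0.1047 = 3.4749 kJ/K

3.4749 kJ/K


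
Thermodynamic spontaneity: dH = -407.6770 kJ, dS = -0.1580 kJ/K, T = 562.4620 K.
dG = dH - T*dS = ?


T*dS = 562.4620 * -0.1580 = -88.8690 kJ
dG = -407.6770 + 88.8690 = -318.8080 kJ (spontaneous)

dG = -318.8080 kJ, spontaneous


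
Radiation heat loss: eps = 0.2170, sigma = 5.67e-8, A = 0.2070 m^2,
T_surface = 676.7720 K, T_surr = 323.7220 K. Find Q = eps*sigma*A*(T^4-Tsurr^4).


T^4 = 2.0978e+11
Tsurr^4 = 1.0982e+10
Q = 0.2170 * 5.67e-8 * 0.2070 * 1.9880e+11 = 506.3263 W

506.3263 W


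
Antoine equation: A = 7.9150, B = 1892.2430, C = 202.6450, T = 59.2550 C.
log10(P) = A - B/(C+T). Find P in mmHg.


C+T = 261.9000
B/(C+T) = 7.2251
log10(P) = 7.9150 - 7.2251 = 0.6899
P = 10^0.6899 = 4.8971 mmHg

4.8971 mmHg


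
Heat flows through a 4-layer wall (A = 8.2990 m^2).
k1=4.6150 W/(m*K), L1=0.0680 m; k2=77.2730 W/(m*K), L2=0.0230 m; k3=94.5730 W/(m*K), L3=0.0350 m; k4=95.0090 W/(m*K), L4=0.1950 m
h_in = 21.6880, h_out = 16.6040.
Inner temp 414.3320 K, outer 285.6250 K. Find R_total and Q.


R_conv_in = 1/(21.6880*8.2990) = 0.0056
R_1 = 0.0680/(4.6150*8.2990) = 0.0018
R_2 = 0.0230/(77.2730*8.2990) = 3.5865e-05
R_3 = 0.0350/(94.5730*8.2990) = 4.4594e-05
R_4 = 0.1950/(95.0090*8.2990) = 0.0002
R_conv_out = 1/(16.6040*8.2990) = 0.0073
R_total = 0.0149 K/W
Q = 128.7070 / 0.0149 = 8628.6664 W

R_total = 0.0149 K/W, Q = 8628.6664 W


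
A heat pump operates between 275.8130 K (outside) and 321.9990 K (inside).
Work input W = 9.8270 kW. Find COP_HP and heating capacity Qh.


COP = 321.9990 / 46.1860 = 6.9718
Qh = 6.9718 * 9.8270 = 68.5118 kW

COP = 6.9718, Qh = 68.5118 kW


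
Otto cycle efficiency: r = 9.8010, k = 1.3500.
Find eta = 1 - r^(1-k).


r^(k-1) = 2.2230
eta = 1 - 1/2.2230 = 0.5502 = 55.0163%

55.0163%


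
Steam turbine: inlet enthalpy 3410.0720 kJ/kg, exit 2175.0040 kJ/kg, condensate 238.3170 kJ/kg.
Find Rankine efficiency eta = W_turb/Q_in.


W = 1235.0680 kJ/kg
Q_in = 3171.7550 kJ/kg
eta = 0.3894 = 38.9396%

eta = 38.9396%


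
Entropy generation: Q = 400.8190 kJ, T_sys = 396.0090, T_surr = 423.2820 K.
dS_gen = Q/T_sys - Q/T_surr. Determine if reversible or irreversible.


dS_sys = 400.8190/396.0090 = 1.0121 kJ/K
dS_surr = -400.8190/423.2820 = -0.9469 kJ/K
dS_gen = 1.0121 - 0.9469 = 0.0652 kJ/K (irreversible)

dS_gen = 0.0652 kJ/K, irreversible


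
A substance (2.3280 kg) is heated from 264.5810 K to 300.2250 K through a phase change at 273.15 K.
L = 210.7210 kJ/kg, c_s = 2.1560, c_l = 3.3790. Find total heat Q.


Q1 (sensible, solid) = 2.3280 * 2.1560 * 8.5690 = 43.0093 kJ
Q2 (latent) = 2.3280 * 210.7210 = 490.5585 kJ
Q3 (sensible, liquid) = 2.3280 * 3.3790 * 27.0750 = 212.9804 kJ
Q_total = 746.5481 kJ

746.5481 kJ


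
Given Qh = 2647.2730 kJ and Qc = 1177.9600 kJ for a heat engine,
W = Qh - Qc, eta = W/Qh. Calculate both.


W = 2647.2730 - 1177.9600 = 1469.3130 kJ
eta = 1469.3130 / 2647.2730 = 0.5550 = 55.5029%

W = 1469.3130 kJ, eta = 55.5029%


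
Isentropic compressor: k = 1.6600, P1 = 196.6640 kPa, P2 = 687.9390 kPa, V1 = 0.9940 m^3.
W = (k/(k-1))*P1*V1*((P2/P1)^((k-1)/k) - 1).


(k-1)/k = 0.3976
(P2/P1)^exp = 1.6452
W = 2.5152 * 196.6640 * 0.9940 * (1.6452 - 1) = 317.2284 kJ

317.2284 kJ


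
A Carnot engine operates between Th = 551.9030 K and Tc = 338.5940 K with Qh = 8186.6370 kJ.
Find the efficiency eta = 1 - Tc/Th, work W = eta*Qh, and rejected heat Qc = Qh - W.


eta = 1 - 338.5940/551.9030 = 0.3865
W = 0.3865 * 8186.6370 = 3164.1128 kJ
Qc = 8186.6370 - 3164.1128 = 5022.5242 kJ

eta = 38.6497%, W = 3164.1128 kJ, Qc = 5022.5242 kJ


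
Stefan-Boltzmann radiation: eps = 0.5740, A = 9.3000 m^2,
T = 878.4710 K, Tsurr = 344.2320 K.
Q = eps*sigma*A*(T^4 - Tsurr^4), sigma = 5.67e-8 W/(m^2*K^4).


T^4 = 5.9554e+11
Tsurr^4 = 1.4041e+10
Q = 0.5740 * 5.67e-8 * 9.3000 * 5.8150e+11 = 176005.1824 W

176005.1824 W


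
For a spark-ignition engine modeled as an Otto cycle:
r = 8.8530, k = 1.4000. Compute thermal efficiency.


r^(k-1) = 2.3924
eta = 1 - 1/2.3924 = 0.5820 = 58.2012%

58.2012%


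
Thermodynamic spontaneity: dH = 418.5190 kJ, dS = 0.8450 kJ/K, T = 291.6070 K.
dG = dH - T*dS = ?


T*dS = 291.6070 * 0.8450 = 246.4079 kJ
dG = 418.5190 - 246.4079 = 172.1111 kJ (non-spontaneous)

dG = 172.1111 kJ, non-spontaneous


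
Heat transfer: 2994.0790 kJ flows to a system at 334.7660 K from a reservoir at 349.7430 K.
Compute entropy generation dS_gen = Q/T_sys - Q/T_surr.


dS_sys = 2994.0790/334.7660 = 8.9438 kJ/K
dS_surr = -2994.0790/349.7430 = -8.5608 kJ/K
dS_gen = 8.9438 - 8.5608 = 0.3830 kJ/K (irreversible)

dS_gen = 0.3830 kJ/K, irreversible


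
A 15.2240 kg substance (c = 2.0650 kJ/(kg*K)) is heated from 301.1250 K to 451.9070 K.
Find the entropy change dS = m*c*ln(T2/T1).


T2/T1 = 1.5007
ln(T2/T1) = 0.4060
dS = 15.2240 * 2.0650 * 0.4060 = 12.7621 kJ/K

12.7621 kJ/K


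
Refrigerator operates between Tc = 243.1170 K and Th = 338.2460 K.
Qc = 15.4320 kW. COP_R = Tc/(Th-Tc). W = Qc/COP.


COP = 243.1170 / 95.1290 = 2.5557
W = 15.4320 / 2.5557 = 6.0384 kW

COP = 2.5557, W = 6.0384 kW


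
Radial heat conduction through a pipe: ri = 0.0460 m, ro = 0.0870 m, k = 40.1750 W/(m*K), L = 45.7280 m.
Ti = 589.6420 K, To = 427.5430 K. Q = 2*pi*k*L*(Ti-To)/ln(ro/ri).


dT = 162.0990 K
ln(ro/ri) = 0.6373
Q = 2*pi*40.1750*45.7280*162.0990 / 0.6373 = 2936142.0051 W

2936142.0051 W


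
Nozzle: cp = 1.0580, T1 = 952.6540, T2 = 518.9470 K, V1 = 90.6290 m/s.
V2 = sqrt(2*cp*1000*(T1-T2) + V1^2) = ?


dT = 433.7070 K
2*cp*1000*dT = 917724.0120
V1^2 = 8213.6156
V2 = sqrt(925937.6276) = 962.2565 m/s

962.2565 m/s


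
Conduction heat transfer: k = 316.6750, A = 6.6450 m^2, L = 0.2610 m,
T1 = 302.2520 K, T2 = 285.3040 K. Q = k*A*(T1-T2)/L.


dT = 16.9480 K
Q = 316.6750 * 6.6450 * 16.9480 / 0.2610 = 136642.7873 W

136642.7873 W


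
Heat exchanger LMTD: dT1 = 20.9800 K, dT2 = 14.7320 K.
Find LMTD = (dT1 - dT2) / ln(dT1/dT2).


dT1/dT2 = 1.4241
ln(dT1/dT2) = 0.3535
LMTD = 6.2480 / 0.3535 = 17.6723 K

17.6723 K


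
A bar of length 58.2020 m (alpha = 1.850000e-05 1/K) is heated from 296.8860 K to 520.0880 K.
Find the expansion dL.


dT = 223.2020 K
dL = 1.850000e-05 * 58.2020 * 223.2020 = 0.240330 m
L_final = 58.442330 m

dL = 0.240330 m


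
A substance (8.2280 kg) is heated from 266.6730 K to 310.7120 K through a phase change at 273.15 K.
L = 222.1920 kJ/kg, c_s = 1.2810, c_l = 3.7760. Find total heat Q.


Q1 (sensible, solid) = 8.2280 * 1.2810 * 6.4770 = 68.2680 kJ
Q2 (latent) = 8.2280 * 222.1920 = 1828.1958 kJ
Q3 (sensible, liquid) = 8.2280 * 3.7760 * 37.5620 = 1167.0111 kJ
Q_total = 3063.4749 kJ

3063.4749 kJ


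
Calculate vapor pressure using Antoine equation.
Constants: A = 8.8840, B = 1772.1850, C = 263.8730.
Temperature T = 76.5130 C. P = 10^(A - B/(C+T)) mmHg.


C+T = 340.3860
B/(C+T) = 5.2064
log10(P) = 8.8840 - 5.2064 = 3.6776
P = 10^3.6776 = 4759.9454 mmHg

4759.9454 mmHg


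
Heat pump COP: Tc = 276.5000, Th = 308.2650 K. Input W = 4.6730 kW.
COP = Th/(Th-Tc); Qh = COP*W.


COP = 308.2650 / 31.7650 = 9.7045
Qh = 9.7045 * 4.6730 = 45.3494 kW

COP = 9.7045, Qh = 45.3494 kW


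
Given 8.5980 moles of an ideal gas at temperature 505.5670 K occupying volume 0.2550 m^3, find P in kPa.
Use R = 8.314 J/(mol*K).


P = nRT/V = 8.5980 * 8.314 * 505.5670 / 0.2550
= 36139.8362 / 0.2550 = 141724.8477 Pa = 141.7248 kPa

141.7248 kPa


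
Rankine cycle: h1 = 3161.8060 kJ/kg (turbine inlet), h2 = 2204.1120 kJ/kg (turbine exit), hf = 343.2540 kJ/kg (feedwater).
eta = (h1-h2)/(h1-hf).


W = 957.6940 kJ/kg
Q_in = 2818.5520 kJ/kg
eta = 0.3398 = 33.9782%

eta = 33.9782%


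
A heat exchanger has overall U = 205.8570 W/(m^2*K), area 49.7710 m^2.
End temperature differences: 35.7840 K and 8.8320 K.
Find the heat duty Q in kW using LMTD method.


LMTD = 19.2635 K
Q = 205.8570 * 49.7710 * 19.2635 = 197368.6783 W = 197.3687 kW

197.3687 kW


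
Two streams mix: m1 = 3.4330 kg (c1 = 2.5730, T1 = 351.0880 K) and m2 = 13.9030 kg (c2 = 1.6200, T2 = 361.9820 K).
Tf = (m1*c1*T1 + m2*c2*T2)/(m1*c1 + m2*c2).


num = 11254.0685
den = 31.3560
Tf = 358.9131 K

358.9131 K


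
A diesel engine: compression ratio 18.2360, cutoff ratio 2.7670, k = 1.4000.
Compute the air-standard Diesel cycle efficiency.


r^(k-1) = 3.1943
rc^k = 4.1573
eta = 0.6004 = 60.0441%

60.0441%


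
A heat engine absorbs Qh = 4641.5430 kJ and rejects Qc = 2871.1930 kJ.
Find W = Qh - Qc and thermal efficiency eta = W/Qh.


W = 4641.5430 - 2871.1930 = 1770.3500 kJ
eta = 1770.3500 / 4641.5430 = 0.3814 = 38.1414%

W = 1770.3500 kJ, eta = 38.1414%


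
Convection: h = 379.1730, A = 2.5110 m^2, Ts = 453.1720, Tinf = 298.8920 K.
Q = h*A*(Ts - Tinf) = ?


dT = 154.2800 K
Q = 379.1730 * 2.5110 * 154.2800 = 146890.5130 W

146890.5130 W


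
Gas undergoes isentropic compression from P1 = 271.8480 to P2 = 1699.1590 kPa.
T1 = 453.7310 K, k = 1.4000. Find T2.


(k-1)/k = 0.2857
(P2/P1)^exp = 1.6881
T2 = 453.7310 * 1.6881 = 765.9505 K

765.9505 K


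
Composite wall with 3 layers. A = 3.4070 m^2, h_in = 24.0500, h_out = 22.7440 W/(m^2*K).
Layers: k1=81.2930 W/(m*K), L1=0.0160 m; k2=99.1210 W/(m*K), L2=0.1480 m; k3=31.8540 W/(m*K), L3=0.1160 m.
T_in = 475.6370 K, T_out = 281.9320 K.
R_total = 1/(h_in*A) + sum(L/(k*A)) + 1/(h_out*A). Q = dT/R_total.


R_conv_in = 1/(24.0500*3.4070) = 0.0122
R_1 = 0.0160/(81.2930*3.4070) = 5.7769e-05
R_2 = 0.1480/(99.1210*3.4070) = 0.0004
R_3 = 0.1160/(31.8540*3.4070) = 0.0011
R_conv_out = 1/(22.7440*3.4070) = 0.0129
R_total = 0.0267 K/W
Q = 193.7050 / 0.0267 = 7261.8668 W

R_total = 0.0267 K/W, Q = 7261.8668 W


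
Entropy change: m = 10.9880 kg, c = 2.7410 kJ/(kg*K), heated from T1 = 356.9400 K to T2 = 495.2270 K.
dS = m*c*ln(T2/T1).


T2/T1 = 1.3874
ln(T2/T1) = 0.3274
dS = 10.9880 * 2.7410 * 0.3274 = 9.8621 kJ/K

9.8621 kJ/K


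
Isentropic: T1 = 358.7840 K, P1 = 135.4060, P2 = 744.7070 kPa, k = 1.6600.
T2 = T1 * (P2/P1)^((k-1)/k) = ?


(k-1)/k = 0.3976
(P2/P1)^exp = 1.9695
T2 = 358.7840 * 1.9695 = 706.6236 K

706.6236 K


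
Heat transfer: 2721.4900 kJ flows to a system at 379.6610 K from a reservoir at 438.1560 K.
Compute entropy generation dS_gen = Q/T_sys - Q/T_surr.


dS_sys = 2721.4900/379.6610 = 7.1682 kJ/K
dS_surr = -2721.4900/438.1560 = -6.2112 kJ/K
dS_gen = 7.1682 - 6.2112 = 0.9570 kJ/K (irreversible)

dS_gen = 0.9570 kJ/K, irreversible


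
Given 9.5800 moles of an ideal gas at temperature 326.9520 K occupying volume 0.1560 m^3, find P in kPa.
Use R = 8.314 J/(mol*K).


P = nRT/V = 9.5800 * 8.314 * 326.9520 / 0.1560
= 26041.1121 / 0.1560 = 166930.2060 Pa = 166.9302 kPa

166.9302 kPa


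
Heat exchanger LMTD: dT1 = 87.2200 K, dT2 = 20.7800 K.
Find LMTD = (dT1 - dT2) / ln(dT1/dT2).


dT1/dT2 = 4.1973
ln(dT1/dT2) = 1.4344
LMTD = 66.4400 / 1.4344 = 46.3176 K

46.3176 K


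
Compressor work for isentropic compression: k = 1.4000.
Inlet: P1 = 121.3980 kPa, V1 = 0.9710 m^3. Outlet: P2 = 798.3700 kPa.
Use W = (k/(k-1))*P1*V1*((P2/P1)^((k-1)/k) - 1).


(k-1)/k = 0.2857
(P2/P1)^exp = 1.7128
W = 3.5000 * 121.3980 * 0.9710 * (1.7128 - 1) = 294.0897 kJ

294.0897 kJ


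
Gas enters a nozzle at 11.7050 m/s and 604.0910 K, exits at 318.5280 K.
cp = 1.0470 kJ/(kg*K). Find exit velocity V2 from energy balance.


dT = 285.5630 K
2*cp*1000*dT = 597968.9220
V1^2 = 137.0070
V2 = sqrt(598105.9290) = 773.3731 m/s

773.3731 m/s


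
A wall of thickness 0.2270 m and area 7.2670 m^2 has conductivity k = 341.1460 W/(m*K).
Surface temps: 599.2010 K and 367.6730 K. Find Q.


dT = 231.5280 K
Q = 341.1460 * 7.2670 * 231.5280 / 0.2270 = 2528559.0875 W

2528559.0875 W


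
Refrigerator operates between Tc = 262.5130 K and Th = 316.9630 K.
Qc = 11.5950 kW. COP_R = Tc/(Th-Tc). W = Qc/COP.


COP = 262.5130 / 54.4500 = 4.8212
W = 11.5950 / 4.8212 = 2.4050 kW

COP = 4.8212, W = 2.4050 kW


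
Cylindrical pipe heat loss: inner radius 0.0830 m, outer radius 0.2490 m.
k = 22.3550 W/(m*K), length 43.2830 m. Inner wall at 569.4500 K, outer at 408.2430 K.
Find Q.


dT = 161.2070 K
ln(ro/ri) = 1.0986
Q = 2*pi*22.3550*43.2830*161.2070 / 1.0986 = 892095.4835 W

892095.4835 W


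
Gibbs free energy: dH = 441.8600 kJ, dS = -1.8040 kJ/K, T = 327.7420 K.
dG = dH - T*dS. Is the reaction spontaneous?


T*dS = 327.7420 * -1.8040 = -591.2466 kJ
dG = 441.8600 + 591.2466 = 1033.1066 kJ (non-spontaneous)

dG = 1033.1066 kJ, non-spontaneous


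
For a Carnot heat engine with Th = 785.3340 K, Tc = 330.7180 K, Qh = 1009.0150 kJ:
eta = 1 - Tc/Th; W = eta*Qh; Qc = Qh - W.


eta = 1 - 330.7180/785.3340 = 0.5789
W = 0.5789 * 1009.0150 = 584.1010 kJ
Qc = 1009.0150 - 584.1010 = 424.9140 kJ

eta = 57.8882%, W = 584.1010 kJ, Qc = 424.9140 kJ


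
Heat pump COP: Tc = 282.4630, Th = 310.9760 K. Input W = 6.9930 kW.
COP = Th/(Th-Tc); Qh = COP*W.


COP = 310.9760 / 28.5130 = 10.9065
Qh = 10.9065 * 6.9930 = 76.2689 kW

COP = 10.9065, Qh = 76.2689 kW


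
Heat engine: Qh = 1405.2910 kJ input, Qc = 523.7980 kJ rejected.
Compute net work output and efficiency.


W = 1405.2910 - 523.7980 = 881.4930 kJ
eta = 881.4930 / 1405.2910 = 0.6273 = 62.7267%

W = 881.4930 kJ, eta = 62.7267%


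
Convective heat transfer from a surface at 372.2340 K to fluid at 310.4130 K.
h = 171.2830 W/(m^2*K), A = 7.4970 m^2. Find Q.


dT = 61.8210 K
Q = 171.2830 * 7.4970 * 61.8210 = 79384.8809 W

79384.8809 W


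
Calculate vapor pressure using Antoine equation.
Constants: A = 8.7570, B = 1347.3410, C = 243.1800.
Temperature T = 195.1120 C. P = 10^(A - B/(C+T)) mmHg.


C+T = 438.2920
B/(C+T) = 3.0741
log10(P) = 8.7570 - 3.0741 = 5.6829
P = 10^5.6829 = 481868.3217 mmHg

481868.3217 mmHg


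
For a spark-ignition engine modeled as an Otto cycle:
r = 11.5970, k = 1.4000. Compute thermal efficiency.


r^(k-1) = 2.6653
eta = 1 - 1/2.6653 = 0.6248 = 62.4801%

62.4801%


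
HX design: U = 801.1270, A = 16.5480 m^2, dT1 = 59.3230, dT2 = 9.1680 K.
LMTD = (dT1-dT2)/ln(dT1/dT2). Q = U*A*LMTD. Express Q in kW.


LMTD = 26.8600 K
Q = 801.1270 * 16.5480 * 26.8600 = 356083.7474 W = 356.0837 kW

356.0837 kW


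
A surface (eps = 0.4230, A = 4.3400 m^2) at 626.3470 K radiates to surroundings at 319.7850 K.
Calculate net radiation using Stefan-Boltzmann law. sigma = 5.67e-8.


T^4 = 1.5391e+11
Tsurr^4 = 1.0458e+10
Q = 0.4230 * 5.67e-8 * 4.3400 * 1.4345e+11 = 14931.8501 W

14931.8501 W


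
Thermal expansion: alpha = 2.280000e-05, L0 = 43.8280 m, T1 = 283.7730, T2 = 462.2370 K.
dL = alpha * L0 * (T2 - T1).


dT = 178.4640 K
dL = 2.280000e-05 * 43.8280 * 178.4640 = 0.178335 m
L_final = 44.006335 m

dL = 0.178335 m


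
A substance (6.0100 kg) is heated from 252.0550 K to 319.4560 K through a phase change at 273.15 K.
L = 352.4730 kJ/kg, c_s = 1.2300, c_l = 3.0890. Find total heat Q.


Q1 (sensible, solid) = 6.0100 * 1.2300 * 21.0950 = 155.9406 kJ
Q2 (latent) = 6.0100 * 352.4730 = 2118.3627 kJ
Q3 (sensible, liquid) = 6.0100 * 3.0890 * 46.3060 = 859.6658 kJ
Q_total = 3133.9691 kJ

3133.9691 kJ


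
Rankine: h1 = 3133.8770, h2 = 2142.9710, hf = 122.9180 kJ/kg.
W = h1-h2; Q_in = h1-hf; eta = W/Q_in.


W = 990.9060 kJ/kg
Q_in = 3010.9590 kJ/kg
eta = 0.3291 = 32.9100%

eta = 32.9100%


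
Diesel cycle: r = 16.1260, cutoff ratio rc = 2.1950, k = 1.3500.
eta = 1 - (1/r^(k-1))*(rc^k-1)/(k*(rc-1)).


r^(k-1) = 2.6463
rc^k = 2.8903
eta = 0.5572 = 55.7223%

55.7223%


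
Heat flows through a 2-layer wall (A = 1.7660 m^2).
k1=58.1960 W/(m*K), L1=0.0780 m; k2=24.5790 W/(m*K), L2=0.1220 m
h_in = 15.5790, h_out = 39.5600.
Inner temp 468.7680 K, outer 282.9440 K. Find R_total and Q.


R_conv_in = 1/(15.5790*1.7660) = 0.0363
R_1 = 0.0780/(58.1960*1.7660) = 0.0008
R_2 = 0.1220/(24.5790*1.7660) = 0.0028
R_conv_out = 1/(39.5600*1.7660) = 0.0143
R_total = 0.0542 K/W
Q = 185.8240 / 0.0542 = 3426.5641 W

R_total = 0.0542 K/W, Q = 3426.5641 W


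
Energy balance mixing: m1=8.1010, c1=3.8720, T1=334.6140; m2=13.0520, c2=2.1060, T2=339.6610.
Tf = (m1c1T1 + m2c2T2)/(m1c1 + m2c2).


num = 19832.2972
den = 58.8546
Tf = 336.9712 K

336.9712 K


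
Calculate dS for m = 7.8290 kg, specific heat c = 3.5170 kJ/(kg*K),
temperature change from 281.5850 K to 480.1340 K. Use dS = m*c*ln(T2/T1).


T2/T1 = 1.7051
ln(T2/T1) = 0.5336
dS = 7.8290 * 3.5170 * 0.5336 = 14.6933 kJ/K

14.6933 kJ/K


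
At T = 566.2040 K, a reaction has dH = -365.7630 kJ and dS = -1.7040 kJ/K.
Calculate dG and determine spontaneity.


T*dS = 566.2040 * -1.7040 = -964.8116 kJ
dG = -365.7630 + 964.8116 = 599.0486 kJ (non-spontaneous)

dG = 599.0486 kJ, non-spontaneous


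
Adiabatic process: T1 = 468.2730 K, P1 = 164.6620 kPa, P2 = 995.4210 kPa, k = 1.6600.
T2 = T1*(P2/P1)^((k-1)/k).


(k-1)/k = 0.3976
(P2/P1)^exp = 2.0449
T2 = 468.2730 * 2.0449 = 957.5943 K

957.5943 K


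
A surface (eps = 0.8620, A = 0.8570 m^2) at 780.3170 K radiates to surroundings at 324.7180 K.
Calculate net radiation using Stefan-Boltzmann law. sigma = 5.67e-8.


T^4 = 3.7075e+11
Tsurr^4 = 1.1118e+10
Q = 0.8620 * 5.67e-8 * 0.8570 * 3.5963e+11 = 15063.7370 W

15063.7370 W


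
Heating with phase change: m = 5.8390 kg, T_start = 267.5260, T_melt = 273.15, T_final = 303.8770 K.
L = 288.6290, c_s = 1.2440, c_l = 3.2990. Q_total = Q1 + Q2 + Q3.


Q1 (sensible, solid) = 5.8390 * 1.2440 * 5.6240 = 40.8511 kJ
Q2 (latent) = 5.8390 * 288.6290 = 1685.3047 kJ
Q3 (sensible, liquid) = 5.8390 * 3.2990 * 30.7270 = 591.8899 kJ
Q_total = 2318.0458 kJ

2318.0458 kJ


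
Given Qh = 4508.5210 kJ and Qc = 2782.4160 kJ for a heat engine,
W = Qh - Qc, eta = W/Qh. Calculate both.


W = 4508.5210 - 2782.4160 = 1726.1050 kJ
eta = 1726.1050 / 4508.5210 = 0.3829 = 38.2854%

W = 1726.1050 kJ, eta = 38.2854%


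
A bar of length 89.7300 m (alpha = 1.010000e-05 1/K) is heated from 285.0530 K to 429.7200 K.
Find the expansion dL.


dT = 144.6670 K
dL = 1.010000e-05 * 89.7300 * 144.6670 = 0.131108 m
L_final = 89.861108 m

dL = 0.131108 m


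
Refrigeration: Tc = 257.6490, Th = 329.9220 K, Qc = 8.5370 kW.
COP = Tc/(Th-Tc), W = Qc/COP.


COP = 257.6490 / 72.2730 = 3.5649
W = 8.5370 / 3.5649 = 2.3947 kW

COP = 3.5649, W = 2.3947 kW


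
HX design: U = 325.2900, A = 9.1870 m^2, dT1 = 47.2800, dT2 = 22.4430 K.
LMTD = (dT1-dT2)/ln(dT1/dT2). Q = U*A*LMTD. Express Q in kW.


LMTD = 33.3334 K
Q = 325.2900 * 9.1870 * 33.3334 = 99614.8266 W = 99.6148 kW

99.6148 kW


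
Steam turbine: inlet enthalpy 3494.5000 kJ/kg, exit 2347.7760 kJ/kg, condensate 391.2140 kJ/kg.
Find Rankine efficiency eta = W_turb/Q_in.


W = 1146.7240 kJ/kg
Q_in = 3103.2860 kJ/kg
eta = 0.3695 = 36.9519%

eta = 36.9519%


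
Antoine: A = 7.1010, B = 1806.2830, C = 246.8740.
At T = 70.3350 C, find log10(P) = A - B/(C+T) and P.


C+T = 317.2090
B/(C+T) = 5.6943
log10(P) = 7.1010 - 5.6943 = 1.4067
P = 10^1.4067 = 25.5094 mmHg

25.5094 mmHg


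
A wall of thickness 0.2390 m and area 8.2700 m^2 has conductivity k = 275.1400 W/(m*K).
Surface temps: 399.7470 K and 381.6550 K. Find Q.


dT = 18.0920 K
Q = 275.1400 * 8.2700 * 18.0920 / 0.2390 = 172245.5143 W

172245.5143 W


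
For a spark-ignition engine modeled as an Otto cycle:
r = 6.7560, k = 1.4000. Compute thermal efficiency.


r^(k-1) = 2.1472
eta = 1 - 1/2.1472 = 0.5343 = 53.4281%

53.4281%


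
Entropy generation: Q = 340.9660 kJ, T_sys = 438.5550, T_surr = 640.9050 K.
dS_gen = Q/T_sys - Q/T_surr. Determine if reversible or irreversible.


dS_sys = 340.9660/438.5550 = 0.7775 kJ/K
dS_surr = -340.9660/640.9050 = -0.5320 kJ/K
dS_gen = 0.7775 - 0.5320 = 0.2455 kJ/K (irreversible)

dS_gen = 0.2455 kJ/K, irreversible


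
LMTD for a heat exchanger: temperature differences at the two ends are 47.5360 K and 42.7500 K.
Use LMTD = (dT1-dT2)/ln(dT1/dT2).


dT1/dT2 = 1.1120
ln(dT1/dT2) = 0.1061
LMTD = 4.7860 / 0.1061 = 45.1007 K

45.1007 K


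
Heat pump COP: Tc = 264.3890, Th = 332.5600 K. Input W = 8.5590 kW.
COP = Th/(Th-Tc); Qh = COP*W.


COP = 332.5600 / 68.1710 = 4.8783
Qh = 4.8783 * 8.5590 = 41.7535 kW

COP = 4.8783, Qh = 41.7535 kW


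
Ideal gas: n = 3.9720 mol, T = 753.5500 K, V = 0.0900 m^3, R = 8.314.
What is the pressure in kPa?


P = nRT/V = 3.9720 * 8.314 * 753.5500 / 0.0900
= 24884.6384 / 0.0900 = 276495.9821 Pa = 276.4960 kPa

276.4960 kPa


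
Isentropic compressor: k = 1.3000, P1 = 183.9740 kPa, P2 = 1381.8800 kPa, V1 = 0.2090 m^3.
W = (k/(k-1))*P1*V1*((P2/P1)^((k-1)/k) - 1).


(k-1)/k = 0.2308
(P2/P1)^exp = 1.5925
W = 4.3333 * 183.9740 * 0.2090 * (1.5925 - 1) = 98.7269 kJ

98.7269 kJ


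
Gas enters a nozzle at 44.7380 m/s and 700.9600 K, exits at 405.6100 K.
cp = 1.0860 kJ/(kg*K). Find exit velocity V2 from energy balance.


dT = 295.3500 K
2*cp*1000*dT = 641500.2000
V1^2 = 2001.4886
V2 = sqrt(643501.6886) = 802.1856 m/s

802.1856 m/s


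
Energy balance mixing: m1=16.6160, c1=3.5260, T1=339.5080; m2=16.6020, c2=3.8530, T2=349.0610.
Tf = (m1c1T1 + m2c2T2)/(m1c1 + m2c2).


num = 42219.6617
den = 122.5555
Tf = 344.4942 K

344.4942 K


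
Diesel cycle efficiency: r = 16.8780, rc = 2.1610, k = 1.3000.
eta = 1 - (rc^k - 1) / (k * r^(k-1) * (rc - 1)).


r^(k-1) = 2.3345
rc^k = 2.7230
eta = 0.5110 = 51.0989%

51.0989%


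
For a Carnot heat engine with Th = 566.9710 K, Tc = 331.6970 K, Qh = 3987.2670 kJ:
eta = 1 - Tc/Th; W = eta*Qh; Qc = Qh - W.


eta = 1 - 331.6970/566.9710 = 0.4150
W = 0.4150 * 3987.2670 = 1654.5824 kJ
Qc = 3987.2670 - 1654.5824 = 2332.6846 kJ

eta = 41.4967%, W = 1654.5824 kJ, Qc = 2332.6846 kJ


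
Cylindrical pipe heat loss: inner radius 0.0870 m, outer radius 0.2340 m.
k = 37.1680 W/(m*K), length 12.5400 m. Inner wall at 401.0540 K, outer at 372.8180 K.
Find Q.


dT = 28.2360 K
ln(ro/ri) = 0.9894
Q = 2*pi*37.1680*12.5400*28.2360 / 0.9894 = 83574.1868 W

83574.1868 W


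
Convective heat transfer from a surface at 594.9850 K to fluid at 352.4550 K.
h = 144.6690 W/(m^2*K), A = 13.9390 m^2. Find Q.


dT = 242.5300 K
Q = 144.6690 * 13.9390 * 242.5300 = 489071.7351 W

489071.7351 W


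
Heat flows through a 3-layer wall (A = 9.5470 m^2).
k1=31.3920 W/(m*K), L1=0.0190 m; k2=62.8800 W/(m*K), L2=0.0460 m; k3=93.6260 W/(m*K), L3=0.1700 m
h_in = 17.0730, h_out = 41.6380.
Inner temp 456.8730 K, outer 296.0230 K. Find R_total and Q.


R_conv_in = 1/(17.0730*9.5470) = 0.0061
R_1 = 0.0190/(31.3920*9.5470) = 6.3397e-05
R_2 = 0.0460/(62.8800*9.5470) = 7.6626e-05
R_3 = 0.1700/(93.6260*9.5470) = 0.0002
R_conv_out = 1/(41.6380*9.5470) = 0.0025
R_total = 0.0090 K/W
Q = 160.8500 / 0.0090 = 17910.1435 W

R_total = 0.0090 K/W, Q = 17910.1435 W


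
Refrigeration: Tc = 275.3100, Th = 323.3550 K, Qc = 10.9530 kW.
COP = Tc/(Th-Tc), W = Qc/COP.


COP = 275.3100 / 48.0450 = 5.7303
W = 10.9530 / 5.7303 = 1.9114 kW

COP = 5.7303, W = 1.9114 kW


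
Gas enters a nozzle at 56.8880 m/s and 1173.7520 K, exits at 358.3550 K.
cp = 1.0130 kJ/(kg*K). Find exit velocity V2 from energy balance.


dT = 815.3970 K
2*cp*1000*dT = 1651994.3220
V1^2 = 3236.2445
V2 = sqrt(1655230.5665) = 1286.5576 m/s

1286.5576 m/s


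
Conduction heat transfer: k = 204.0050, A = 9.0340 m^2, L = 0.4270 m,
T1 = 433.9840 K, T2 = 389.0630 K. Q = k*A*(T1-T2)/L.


dT = 44.9210 K
Q = 204.0050 * 9.0340 * 44.9210 / 0.4270 = 193884.2088 W

193884.2088 W


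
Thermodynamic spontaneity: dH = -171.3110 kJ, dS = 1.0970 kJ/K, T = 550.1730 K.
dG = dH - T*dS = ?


T*dS = 550.1730 * 1.0970 = 603.5398 kJ
dG = -171.3110 - 603.5398 = -774.8508 kJ (spontaneous)

dG = -774.8508 kJ, spontaneous


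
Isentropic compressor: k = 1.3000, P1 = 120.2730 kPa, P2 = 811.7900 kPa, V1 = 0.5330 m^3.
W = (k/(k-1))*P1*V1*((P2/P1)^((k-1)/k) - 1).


(k-1)/k = 0.2308
(P2/P1)^exp = 1.5537
W = 4.3333 * 120.2730 * 0.5330 * (1.5537 - 1) = 153.8167 kJ

153.8167 kJ


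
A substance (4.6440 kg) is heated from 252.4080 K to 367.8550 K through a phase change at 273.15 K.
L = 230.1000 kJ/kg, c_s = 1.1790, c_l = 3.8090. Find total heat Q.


Q1 (sensible, solid) = 4.6440 * 1.1790 * 20.7420 = 113.5682 kJ
Q2 (latent) = 4.6440 * 230.1000 = 1068.5844 kJ
Q3 (sensible, liquid) = 4.6440 * 3.8090 * 94.7050 = 1675.2364 kJ
Q_total = 2857.3889 kJ

2857.3889 kJ


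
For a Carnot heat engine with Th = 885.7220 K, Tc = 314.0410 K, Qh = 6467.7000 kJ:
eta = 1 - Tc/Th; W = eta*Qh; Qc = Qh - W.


eta = 1 - 314.0410/885.7220 = 0.6454
W = 0.6454 * 6467.7000 = 4174.5166 kJ
Qc = 6467.7000 - 4174.5166 = 2293.1834 kJ

eta = 64.5441%, W = 4174.5166 kJ, Qc = 2293.1834 kJ


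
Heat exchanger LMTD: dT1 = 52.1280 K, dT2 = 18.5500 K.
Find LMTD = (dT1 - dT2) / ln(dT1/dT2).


dT1/dT2 = 2.8101
ln(dT1/dT2) = 1.0332
LMTD = 33.5780 / 1.0332 = 32.4980 K

32.4980 K


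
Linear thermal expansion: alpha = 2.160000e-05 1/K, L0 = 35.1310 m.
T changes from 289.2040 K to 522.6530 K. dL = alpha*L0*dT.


dT = 233.4490 K
dL = 2.160000e-05 * 35.1310 * 233.4490 = 0.177148 m
L_final = 35.308148 m

dL = 0.177148 m


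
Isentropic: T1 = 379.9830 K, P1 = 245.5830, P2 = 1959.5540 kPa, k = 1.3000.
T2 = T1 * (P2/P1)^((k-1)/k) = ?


(k-1)/k = 0.2308
(P2/P1)^exp = 1.6149
T2 = 379.9830 * 1.6149 = 613.6328 K

613.6328 K


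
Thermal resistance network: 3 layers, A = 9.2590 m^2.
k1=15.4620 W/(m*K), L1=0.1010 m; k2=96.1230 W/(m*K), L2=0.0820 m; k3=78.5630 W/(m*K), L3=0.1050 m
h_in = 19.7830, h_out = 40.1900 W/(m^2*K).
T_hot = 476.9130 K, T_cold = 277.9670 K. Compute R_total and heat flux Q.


R_conv_in = 1/(19.7830*9.2590) = 0.0055
R_1 = 0.1010/(15.4620*9.2590) = 0.0007
R_2 = 0.0820/(96.1230*9.2590) = 9.2135e-05
R_3 = 0.1050/(78.5630*9.2590) = 0.0001
R_conv_out = 1/(40.1900*9.2590) = 0.0027
R_total = 0.0091 K/W
Q = 198.9460 / 0.0091 = 21889.4538 W

R_total = 0.0091 K/W, Q = 21889.4538 W


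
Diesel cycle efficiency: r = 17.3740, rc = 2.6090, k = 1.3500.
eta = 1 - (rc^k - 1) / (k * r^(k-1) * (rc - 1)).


r^(k-1) = 2.7162
rc^k = 3.6496
eta = 0.5509 = 55.0926%

55.0926%


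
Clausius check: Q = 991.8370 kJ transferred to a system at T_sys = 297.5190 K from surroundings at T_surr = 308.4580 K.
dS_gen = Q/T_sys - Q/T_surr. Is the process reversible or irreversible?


dS_sys = 991.8370/297.5190 = 3.3337 kJ/K
dS_surr = -991.8370/308.4580 = -3.2155 kJ/K
dS_gen = 3.3337 - 3.2155 = 0.1182 kJ/K (irreversible)

dS_gen = 0.1182 kJ/K, irreversible


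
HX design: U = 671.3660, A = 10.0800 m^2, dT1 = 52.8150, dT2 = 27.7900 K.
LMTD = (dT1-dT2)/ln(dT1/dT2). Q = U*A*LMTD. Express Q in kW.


LMTD = 38.9725 K
Q = 671.3660 * 10.0800 * 38.9725 = 263741.4823 W = 263.7415 kW

263.7415 kW


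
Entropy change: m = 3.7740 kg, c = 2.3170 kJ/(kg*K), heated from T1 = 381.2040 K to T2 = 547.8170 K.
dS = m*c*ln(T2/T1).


T2/T1 = 1.4371
ln(T2/T1) = 0.3626
dS = 3.7740 * 2.3170 * 0.3626 = 3.1708 kJ/K

3.1708 kJ/K


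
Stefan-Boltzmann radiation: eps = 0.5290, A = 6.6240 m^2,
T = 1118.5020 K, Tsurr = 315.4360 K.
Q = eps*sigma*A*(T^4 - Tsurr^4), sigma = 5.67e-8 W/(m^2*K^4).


T^4 = 1.5651e+12
Tsurr^4 = 9.9002e+09
Q = 0.5290 * 5.67e-8 * 6.6240 * 1.5552e+12 = 308994.1376 W

308994.1376 W


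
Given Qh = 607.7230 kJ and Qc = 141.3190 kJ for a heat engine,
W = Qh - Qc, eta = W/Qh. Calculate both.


W = 607.7230 - 141.3190 = 466.4040 kJ
eta = 466.4040 / 607.7230 = 0.7675 = 76.7461%

W = 466.4040 kJ, eta = 76.7461%


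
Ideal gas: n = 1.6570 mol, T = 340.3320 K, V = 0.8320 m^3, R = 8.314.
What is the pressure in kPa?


P = nRT/V = 1.6570 * 8.314 * 340.3320 / 0.8320
= 4688.5151 / 0.8320 = 5635.2344 Pa = 5.6352 kPa

5.6352 kPa


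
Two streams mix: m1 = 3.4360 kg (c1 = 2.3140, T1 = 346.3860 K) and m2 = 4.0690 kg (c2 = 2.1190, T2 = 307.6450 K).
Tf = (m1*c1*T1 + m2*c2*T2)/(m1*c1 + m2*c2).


num = 5406.6619
den = 16.5731
Tf = 326.2309 K

326.2309 K


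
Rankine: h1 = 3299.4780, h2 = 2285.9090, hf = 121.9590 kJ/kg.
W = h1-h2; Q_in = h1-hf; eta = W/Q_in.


W = 1013.5690 kJ/kg
Q_in = 3177.5190 kJ/kg
eta = 0.3190 = 31.8981%

eta = 31.8981%


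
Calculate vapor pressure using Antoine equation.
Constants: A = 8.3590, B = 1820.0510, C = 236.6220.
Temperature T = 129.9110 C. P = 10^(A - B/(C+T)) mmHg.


C+T = 366.5330
B/(C+T) = 4.9656
log10(P) = 8.3590 - 4.9656 = 3.3934
P = 10^3.3934 = 2474.0836 mmHg

2474.0836 mmHg


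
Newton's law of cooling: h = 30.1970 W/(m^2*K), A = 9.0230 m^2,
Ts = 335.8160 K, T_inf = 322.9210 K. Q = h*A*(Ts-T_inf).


dT = 12.8950 K
Q = 30.1970 * 9.0230 * 12.8950 = 3513.4688 W

3513.4688 W
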